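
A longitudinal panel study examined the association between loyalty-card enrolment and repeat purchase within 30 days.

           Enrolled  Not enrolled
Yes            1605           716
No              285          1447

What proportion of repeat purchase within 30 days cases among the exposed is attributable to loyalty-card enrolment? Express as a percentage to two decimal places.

Reading the table with exposure as columns: a = 1605 (Enrolled, case), b = 285 (Enrolled, non-case), c = 716 (Not enrolled, case), d = 1447.
Risk in exposed = 1605/1890 = 0.84921; risk in unexposed = 716/2163 = 0.33102.
RR = 0.84921/0.33102 = 2.56541
AR% = (RR − 1)/RR × 100 = (2.56541 − 1)/2.56541 × 100 = 61.0199%

61.02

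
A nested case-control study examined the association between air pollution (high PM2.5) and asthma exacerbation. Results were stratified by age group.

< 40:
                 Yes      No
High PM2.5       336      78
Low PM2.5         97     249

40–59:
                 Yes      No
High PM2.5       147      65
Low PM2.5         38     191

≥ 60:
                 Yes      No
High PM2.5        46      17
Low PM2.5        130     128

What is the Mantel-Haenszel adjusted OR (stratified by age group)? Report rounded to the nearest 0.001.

8.560

OR_MH = Σ(aᵢdᵢ/nᵢ) / Σ(bᵢcᵢ/nᵢ), where nᵢ is the stratum total.
Stratum 1 (< 40): n = 760; a·d/n = 336·249/760 = 110.0842; b·c/n = 78·97/760 = 9.9553
Stratum 2 (40–59): n = 441; a·d/n = 147·191/441 = 63.6667; b·c/n = 65·38/441 = 5.6009
Stratum 3 (≥ 60): n = 321; a·d/n = 46·128/321 = 18.3427; b·c/n = 17·130/321 = 6.8847
OR_MH = (110.0842 + 63.6667 + 18.3427) / (9.9553 + 5.6009 + 6.8847) = 192.0936 / 22.4409 = 8.55997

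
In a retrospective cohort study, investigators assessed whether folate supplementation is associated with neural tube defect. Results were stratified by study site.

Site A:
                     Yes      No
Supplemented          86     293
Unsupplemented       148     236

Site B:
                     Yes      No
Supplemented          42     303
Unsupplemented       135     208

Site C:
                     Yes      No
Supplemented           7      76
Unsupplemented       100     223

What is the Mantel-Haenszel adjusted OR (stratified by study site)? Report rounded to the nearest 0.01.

OR_MH = Σ(aᵢdᵢ/nᵢ) / Σ(bᵢcᵢ/nᵢ), where nᵢ is the stratum total.
Stratum 1 (Site A): n = 763; a·d/n = 86·236/763 = 26.6003; b·c/n = 293·148/763 = 56.8336
Stratum 2 (Site B): n = 688; a·d/n = 42·208/688 = 12.6977; b·c/n = 303·135/688 = 59.4549
Stratum 3 (Site C): n = 406; a·d/n = 7·223/406 = 3.8448; b·c/n = 76·100/406 = 18.7192
OR_MH = (26.6003 + 12.6977 + 3.8448) / (56.8336 + 59.4549 + 18.7192) = 43.1428 / 135.0077 = 0.31956

0.32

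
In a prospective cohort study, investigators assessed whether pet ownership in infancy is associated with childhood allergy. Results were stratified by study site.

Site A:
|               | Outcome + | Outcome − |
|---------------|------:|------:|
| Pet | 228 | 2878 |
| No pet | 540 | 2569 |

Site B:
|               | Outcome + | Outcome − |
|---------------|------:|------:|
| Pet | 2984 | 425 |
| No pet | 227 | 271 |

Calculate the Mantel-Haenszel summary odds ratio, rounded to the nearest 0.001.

OR_MH = Σ(aᵢdᵢ/nᵢ) / Σ(bᵢcᵢ/nᵢ), where nᵢ is the stratum total.
Stratum 1 (Site A): n = 6215; a·d/n = 228·2569/6215 = 94.2449; b·c/n = 2878·540/6215 = 250.0595
Stratum 2 (Site B): n = 3907; a·d/n = 2984·271/3907 = 206.9782; b·c/n = 425·227/3907 = 24.6929
OR_MH = (94.2449 + 206.9782) / (250.0595 + 24.6929) = 301.2231 / 274.7524 = 1.09634

1.096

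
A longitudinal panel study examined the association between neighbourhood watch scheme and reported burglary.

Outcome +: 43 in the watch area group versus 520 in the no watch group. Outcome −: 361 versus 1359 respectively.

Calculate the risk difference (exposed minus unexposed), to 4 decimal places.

-0.1703

From the description: a = 43, b = 361, c = 520, d = 1359.
Risk in exposed = 43/404 = 0.106436; risk in unexposed = 520/1879 = 0.276743.
Risk difference = 0.106436 − 0.276743 = -0.170307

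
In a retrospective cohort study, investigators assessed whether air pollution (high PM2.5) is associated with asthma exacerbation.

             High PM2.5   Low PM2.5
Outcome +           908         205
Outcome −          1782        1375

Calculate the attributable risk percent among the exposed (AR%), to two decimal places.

Reading the table with exposure as columns: a = 908 (High PM2.5, case), b = 1782 (High PM2.5, non-case), c = 205 (Low PM2.5, case), d = 1375.
Risk in exposed = 908/2690 = 0.33755; risk in unexposed = 205/1580 = 0.12975.
RR = 0.33755/0.12975 = 2.60158
AR% = (RR − 1)/RR × 100 = (2.60158 − 1)/2.60158 × 100 = 61.5618%

61.56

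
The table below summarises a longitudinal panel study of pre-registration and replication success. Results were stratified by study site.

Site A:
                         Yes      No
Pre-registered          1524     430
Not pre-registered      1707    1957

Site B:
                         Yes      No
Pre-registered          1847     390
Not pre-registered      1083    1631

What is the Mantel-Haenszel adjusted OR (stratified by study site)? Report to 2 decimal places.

OR_MH = Σ(aᵢdᵢ/nᵢ) / Σ(bᵢcᵢ/nᵢ), where nᵢ is the stratum total.
Stratum 1 (Site A): n = 5618; a·d/n = 1524·1957/5618 = 530.8772; b·c/n = 430·1707/5618 = 130.6533
Stratum 2 (Site B): n = 4951; a·d/n = 1847·1631/4951 = 608.4543; b·c/n = 390·1083/4951 = 85.3100
OR_MH = (530.8772 + 608.4543) / (130.6533 + 85.3100) = 1139.3314 / 215.9633 = 5.27558

5.28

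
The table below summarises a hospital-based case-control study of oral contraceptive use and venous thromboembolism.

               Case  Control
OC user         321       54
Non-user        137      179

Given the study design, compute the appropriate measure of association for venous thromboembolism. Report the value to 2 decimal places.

Cells: a = 321, b = 54, c = 137, d = 179.
This is a hospital-based case-control study: participants were sampled on outcome status, so risks in the source population cannot be estimated directly — relative risk is not valid here. The odds ratio is the appropriate measure.
OR = (a·d)/(b·c) = (321 × 179) / (54 × 137) = 57459 / 7398 = 7.76683

7.77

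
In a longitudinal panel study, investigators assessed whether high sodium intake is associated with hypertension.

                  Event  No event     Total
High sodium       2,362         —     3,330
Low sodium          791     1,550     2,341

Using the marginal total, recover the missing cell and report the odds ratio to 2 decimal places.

The missing cell is in the exposed row: 3330 − 2362 = 968.
So a = 2362, b = 968, c = 791, d = 1550.
OR = (a·d)/(b·c) = (2362 × 1550) / (968 × 791) = 3661100 / 765688 = 4.78145

4.78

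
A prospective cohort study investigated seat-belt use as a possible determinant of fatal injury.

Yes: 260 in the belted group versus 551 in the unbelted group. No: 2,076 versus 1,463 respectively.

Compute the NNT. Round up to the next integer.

7

Risk in treated group = 260/2336 = 0.11130; risk in control = 551/2014 = 0.27358.
Absolute risk reduction = 0.27358 − 0.11130 = 0.16228
NNT = 1 / ARR = 1 / 0.16228 = 6.162 → round up → 7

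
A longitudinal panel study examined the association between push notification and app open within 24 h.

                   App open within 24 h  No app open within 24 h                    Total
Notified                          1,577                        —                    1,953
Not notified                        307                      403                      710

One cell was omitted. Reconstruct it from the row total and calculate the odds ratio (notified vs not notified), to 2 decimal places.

5.51

The missing cell is in the exposed row: 1953 − 1577 = 376.
So a = 1577, b = 376, c = 307, d = 403.
OR = (a·d)/(b·c) = (1577 × 403) / (376 × 307) = 635531 / 115432 = 5.50567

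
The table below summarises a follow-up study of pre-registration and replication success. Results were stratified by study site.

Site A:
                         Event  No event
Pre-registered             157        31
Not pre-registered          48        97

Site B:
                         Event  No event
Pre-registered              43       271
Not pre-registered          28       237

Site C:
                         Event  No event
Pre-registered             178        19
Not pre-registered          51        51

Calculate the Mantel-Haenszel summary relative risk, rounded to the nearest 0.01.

1.96

RR_MH = Σ(aᵢ·n₀ᵢ/nᵢ) / Σ(cᵢ·n₁ᵢ/nᵢ), with n₁ᵢ = aᵢ+bᵢ (exposed), n₀ᵢ = cᵢ+dᵢ (unexposed), nᵢ = n₁ᵢ+n₀ᵢ.
Stratum 1 (Site A): n₁ = 188, n₀ = 145, n = 333; a·n₀/n = 157·145/333 = 68.3634; c·n₁/n = 48·188/333 = 27.0991
Stratum 2 (Site B): n₁ = 314, n₀ = 265, n = 579; a·n₀/n = 43·265/579 = 19.6805; c·n₁/n = 28·314/579 = 15.1848
Stratum 3 (Site C): n₁ = 197, n₀ = 102, n = 299; a·n₀/n = 178·102/299 = 60.7224; c·n₁/n = 51·197/299 = 33.6020
RR_MH = (68.3634 + 19.6805 + 60.7224) / (27.0991 + 15.1848 + 33.6020) = 148.7663 / 75.8859 = 1.96039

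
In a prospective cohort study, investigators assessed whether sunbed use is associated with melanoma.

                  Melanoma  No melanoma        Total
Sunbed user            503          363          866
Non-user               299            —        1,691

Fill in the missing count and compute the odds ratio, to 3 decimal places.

6.451

The missing cell is in the unexposed row: 1691 − 299 = 1392.
So a = 503, b = 363, c = 299, d = 1392.
OR = (a·d)/(b·c) = (503 × 1392) / (363 × 299) = 700176 / 108537 = 6.45104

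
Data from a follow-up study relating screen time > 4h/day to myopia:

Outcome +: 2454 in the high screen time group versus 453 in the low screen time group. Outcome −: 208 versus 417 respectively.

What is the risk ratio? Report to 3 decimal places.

From the description: a = 2454, b = 208, c = 453, d = 417.
Risk in exposed = 2454/2662 = 0.92186; risk in unexposed = 453/870 = 0.52069.
RR = 0.92186 / 0.52069 = 1.77047
The risk among the exposed is 1.77 times that among the unexposed.

1.770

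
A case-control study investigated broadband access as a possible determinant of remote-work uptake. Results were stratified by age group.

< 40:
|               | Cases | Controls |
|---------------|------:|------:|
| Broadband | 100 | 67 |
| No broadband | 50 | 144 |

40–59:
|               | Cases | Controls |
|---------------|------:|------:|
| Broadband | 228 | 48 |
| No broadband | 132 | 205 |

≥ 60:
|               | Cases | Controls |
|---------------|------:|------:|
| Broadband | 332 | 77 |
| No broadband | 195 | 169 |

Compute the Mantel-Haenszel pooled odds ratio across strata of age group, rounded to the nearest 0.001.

4.834

OR_MH = Σ(aᵢdᵢ/nᵢ) / Σ(bᵢcᵢ/nᵢ), where nᵢ is the stratum total.
Stratum 1 (< 40): n = 361; a·d/n = 100·144/361 = 39.8892; b·c/n = 67·50/361 = 9.2798
Stratum 2 (40–59): n = 613; a·d/n = 228·205/613 = 76.2480; b·c/n = 48·132/613 = 10.3361
Stratum 3 (≥ 60): n = 773; a·d/n = 332·169/773 = 72.5847; b·c/n = 77·195/773 = 19.4243
OR_MH = (39.8892 + 76.2480 + 72.5847) / (9.2798 + 10.3361 + 19.4243) = 188.7219 / 39.0402 = 4.83405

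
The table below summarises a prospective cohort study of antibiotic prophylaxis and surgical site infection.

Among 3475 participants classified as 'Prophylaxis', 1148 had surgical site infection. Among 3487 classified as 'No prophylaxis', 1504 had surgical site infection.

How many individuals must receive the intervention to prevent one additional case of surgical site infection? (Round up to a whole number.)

10

Risk in treated group = 1148/3475 = 0.33036; risk in control = 1504/3487 = 0.43132.
Absolute risk reduction = 0.43132 − 0.33036 = 0.10096
NNT = 1 / ARR = 1 / 0.10096 = 9.905 → round up → 10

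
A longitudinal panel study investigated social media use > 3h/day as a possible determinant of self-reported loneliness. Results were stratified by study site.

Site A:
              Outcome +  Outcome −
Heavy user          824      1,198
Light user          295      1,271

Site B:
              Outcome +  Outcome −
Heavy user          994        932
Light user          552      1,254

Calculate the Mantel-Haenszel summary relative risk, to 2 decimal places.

1.86

RR_MH = Σ(aᵢ·n₀ᵢ/nᵢ) / Σ(cᵢ·n₁ᵢ/nᵢ), with n₁ᵢ = aᵢ+bᵢ (exposed), n₀ᵢ = cᵢ+dᵢ (unexposed), nᵢ = n₁ᵢ+n₀ᵢ.
Stratum 1 (Site A): n₁ = 2022, n₀ = 1566, n = 3588; a·n₀/n = 824·1566/3588 = 359.6388; c·n₁/n = 295·2022/3588 = 166.2458
Stratum 2 (Site B): n₁ = 1926, n₀ = 1806, n = 3732; a·n₀/n = 994·1806/3732 = 481.0193; c·n₁/n = 552·1926/3732 = 284.8746
RR_MH = (359.6388 + 481.0193) / (166.2458 + 284.8746) = 840.6581 / 451.1204 = 1.86349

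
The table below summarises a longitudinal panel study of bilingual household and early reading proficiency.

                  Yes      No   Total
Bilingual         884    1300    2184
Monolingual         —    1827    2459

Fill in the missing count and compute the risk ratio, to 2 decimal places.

1.57

The missing cell is in the unexposed row: 2459 − 1827 = 632.
So a = 884, b = 1300, c = 632, d = 1827.
RR = [a/(a+b)] / [c/(c+d)] = (884/2184) / (632/2459) = 0.40476/0.25702 = 1.57486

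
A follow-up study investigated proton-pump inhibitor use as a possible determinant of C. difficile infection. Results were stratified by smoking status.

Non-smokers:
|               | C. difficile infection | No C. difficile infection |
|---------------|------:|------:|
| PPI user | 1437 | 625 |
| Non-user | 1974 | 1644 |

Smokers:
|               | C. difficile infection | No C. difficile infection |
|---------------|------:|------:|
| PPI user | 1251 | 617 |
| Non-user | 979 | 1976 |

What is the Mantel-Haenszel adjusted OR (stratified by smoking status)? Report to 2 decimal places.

OR_MH = Σ(aᵢdᵢ/nᵢ) / Σ(bᵢcᵢ/nᵢ), where nᵢ is the stratum total.
Stratum 1 (Non-smokers): n = 5680; a·d/n = 1437·1644/5680 = 415.9204; b·c/n = 625·1974/5680 = 217.2095
Stratum 2 (Smokers): n = 4823; a·d/n = 1251·1976/4823 = 512.5391; b·c/n = 617·979/4823 = 125.2422
OR_MH = (415.9204 + 512.5391) / (217.2095 + 125.2422) = 928.4595 / 342.4517 = 2.71121

2.71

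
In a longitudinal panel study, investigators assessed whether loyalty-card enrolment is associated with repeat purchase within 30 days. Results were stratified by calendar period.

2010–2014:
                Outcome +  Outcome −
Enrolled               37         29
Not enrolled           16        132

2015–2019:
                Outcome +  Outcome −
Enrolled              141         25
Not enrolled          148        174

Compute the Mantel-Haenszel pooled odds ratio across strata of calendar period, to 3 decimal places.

7.497

OR_MH = Σ(aᵢdᵢ/nᵢ) / Σ(bᵢcᵢ/nᵢ), where nᵢ is the stratum total.
Stratum 1 (2010–2014): n = 214; a·d/n = 37·132/214 = 22.8224; b·c/n = 29·16/214 = 2.1682
Stratum 2 (2015–2019): n = 488; a·d/n = 141·174/488 = 50.2746; b·c/n = 25·148/488 = 7.5820
OR_MH = (22.8224 + 50.2746) / (2.1682 + 7.5820) = 73.0970 / 9.7502 = 7.49698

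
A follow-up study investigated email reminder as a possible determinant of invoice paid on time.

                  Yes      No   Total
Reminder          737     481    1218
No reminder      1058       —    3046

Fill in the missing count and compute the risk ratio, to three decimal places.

1.742

The missing cell is in the unexposed row: 3046 − 1058 = 1988.
So a = 737, b = 481, c = 1058, d = 1988.
RR = [a/(a+b)] / [c/(c+d)] = (737/1218) / (1058/3046) = 0.60509/0.34734 = 1.74207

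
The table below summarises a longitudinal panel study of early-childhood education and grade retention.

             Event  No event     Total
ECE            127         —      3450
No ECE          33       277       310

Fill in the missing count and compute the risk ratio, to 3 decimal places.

0.346

The missing cell is in the exposed row: 3450 − 127 = 3323.
So a = 127, b = 3323, c = 33, d = 277.
RR = [a/(a+b)] / [c/(c+d)] = (127/3450) / (33/310) = 0.03681/0.10645 = 0.34581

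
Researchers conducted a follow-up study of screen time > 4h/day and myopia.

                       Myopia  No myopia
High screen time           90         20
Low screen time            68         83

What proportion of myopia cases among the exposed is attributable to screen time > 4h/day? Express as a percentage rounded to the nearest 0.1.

Cells: a = 90, b = 20, c = 68, d = 83.
Risk in exposed = 90/110 = 0.81818; risk in unexposed = 68/151 = 0.45033.
RR = 0.81818/0.45033 = 1.81684
AR% = (RR − 1)/RR × 100 = (1.81684 − 1)/1.81684 × 100 = 44.9595%

45.0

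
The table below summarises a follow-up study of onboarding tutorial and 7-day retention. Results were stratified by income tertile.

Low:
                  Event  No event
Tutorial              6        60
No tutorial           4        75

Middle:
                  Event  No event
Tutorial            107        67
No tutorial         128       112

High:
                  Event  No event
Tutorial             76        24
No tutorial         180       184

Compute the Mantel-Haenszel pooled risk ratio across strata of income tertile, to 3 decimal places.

RR_MH = Σ(aᵢ·n₀ᵢ/nᵢ) / Σ(cᵢ·n₁ᵢ/nᵢ), with n₁ᵢ = aᵢ+bᵢ (exposed), n₀ᵢ = cᵢ+dᵢ (unexposed), nᵢ = n₁ᵢ+n₀ᵢ.
Stratum 1 (Low): n₁ = 66, n₀ = 79, n = 145; a·n₀/n = 6·79/145 = 3.2690; c·n₁/n = 4·66/145 = 1.8207
Stratum 2 (Middle): n₁ = 174, n₀ = 240, n = 414; a·n₀/n = 107·240/414 = 62.0290; c·n₁/n = 128·174/414 = 53.7971
Stratum 3 (High): n₁ = 100, n₀ = 364, n = 464; a·n₀/n = 76·364/464 = 59.6207; c·n₁/n = 180·100/464 = 38.7931
RR_MH = (3.2690 + 62.0290 + 59.6207) / (1.8207 + 53.7971 + 38.7931) = 124.9186 / 94.4109 = 1.32314

1.323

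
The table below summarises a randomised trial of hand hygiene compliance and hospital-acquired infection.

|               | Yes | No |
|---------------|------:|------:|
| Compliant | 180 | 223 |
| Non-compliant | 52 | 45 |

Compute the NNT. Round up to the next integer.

12

Risk in treated group = 180/403 = 0.44665; risk in control = 52/97 = 0.53608.
Absolute risk reduction = 0.53608 − 0.44665 = 0.08943
NNT = 1 / ARR = 1 / 0.08943 = 11.182 → round up → 12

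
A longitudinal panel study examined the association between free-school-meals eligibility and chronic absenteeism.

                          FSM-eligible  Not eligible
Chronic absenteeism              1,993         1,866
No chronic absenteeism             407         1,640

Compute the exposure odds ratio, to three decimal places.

4.304

Reading the table with exposure as columns: a = 1993 (FSM-eligible, case), b = 407 (FSM-eligible, non-case), c = 1866 (Not eligible, case), d = 1640.
OR = (a·d)/(b·c) = (1993 × 1640) / (407 × 1866) = 3268520 / 759462 = 4.30373
The odds of chronic absenteeism are about 4.30 times as high in the fsm-eligible group.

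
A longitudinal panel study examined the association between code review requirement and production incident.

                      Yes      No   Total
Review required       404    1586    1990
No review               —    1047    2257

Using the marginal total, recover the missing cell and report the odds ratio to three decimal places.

0.220

The missing cell is in the unexposed row: 2257 − 1047 = 1210.
So a = 404, b = 1586, c = 1210, d = 1047.
OR = (a·d)/(b·c) = (404 × 1047) / (1586 × 1210) = 422988 / 1919060 = 0.22041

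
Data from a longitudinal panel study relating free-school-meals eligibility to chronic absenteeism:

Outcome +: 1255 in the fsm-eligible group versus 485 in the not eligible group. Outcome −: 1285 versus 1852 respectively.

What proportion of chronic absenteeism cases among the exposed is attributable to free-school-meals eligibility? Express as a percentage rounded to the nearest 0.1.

58.0

From the description: a = 1255, b = 1285, c = 485, d = 1852.
Risk in exposed = 1255/2540 = 0.49409; risk in unexposed = 485/2337 = 0.20753.
RR = 0.49409/0.20753 = 2.38082
AR% = (RR − 1)/RR × 100 = (2.38082 − 1)/2.38082 × 100 = 57.9977%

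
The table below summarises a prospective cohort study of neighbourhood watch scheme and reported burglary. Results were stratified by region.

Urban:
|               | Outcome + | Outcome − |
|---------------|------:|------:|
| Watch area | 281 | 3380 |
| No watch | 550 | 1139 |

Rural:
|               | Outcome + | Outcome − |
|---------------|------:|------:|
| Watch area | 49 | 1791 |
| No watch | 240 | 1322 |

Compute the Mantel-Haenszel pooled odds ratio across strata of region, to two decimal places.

OR_MH = Σ(aᵢdᵢ/nᵢ) / Σ(bᵢcᵢ/nᵢ), where nᵢ is the stratum total.
Stratum 1 (Urban): n = 5350; a·d/n = 281·1139/5350 = 59.8241; b·c/n = 3380·550/5350 = 347.4766
Stratum 2 (Rural): n = 3402; a·d/n = 49·1322/3402 = 19.0412; b·c/n = 1791·240/3402 = 126.3492
OR_MH = (59.8241 + 19.0412) / (347.4766 + 126.3492) = 78.8653 / 473.8258 = 0.16644

0.17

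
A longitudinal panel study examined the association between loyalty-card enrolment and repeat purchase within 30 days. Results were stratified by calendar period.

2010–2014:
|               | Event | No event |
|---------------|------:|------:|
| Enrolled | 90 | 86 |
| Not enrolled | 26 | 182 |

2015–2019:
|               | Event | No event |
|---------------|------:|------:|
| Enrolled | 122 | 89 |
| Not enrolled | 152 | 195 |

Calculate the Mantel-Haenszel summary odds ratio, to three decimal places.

OR_MH = Σ(aᵢdᵢ/nᵢ) / Σ(bᵢcᵢ/nᵢ), where nᵢ is the stratum total.
Stratum 1 (2010–2014): n = 384; a·d/n = 90·182/384 = 42.6562; b·c/n = 86·26/384 = 5.8229
Stratum 2 (2015–2019): n = 558; a·d/n = 122·195/558 = 42.6344; b·c/n = 89·152/558 = 24.2437
OR_MH = (42.6562 + 42.6344) / (5.8229 + 24.2437) = 85.2907 / 30.0666 = 2.83672

2.837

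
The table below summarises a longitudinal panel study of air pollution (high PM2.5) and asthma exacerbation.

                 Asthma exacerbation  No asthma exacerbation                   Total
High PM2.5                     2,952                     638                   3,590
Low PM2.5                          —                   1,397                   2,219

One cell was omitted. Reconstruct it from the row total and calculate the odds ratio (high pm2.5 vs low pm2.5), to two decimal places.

The missing cell is in the unexposed row: 2219 − 1397 = 822.
So a = 2952, b = 638, c = 822, d = 1397.
OR = (a·d)/(b·c) = (2952 × 1397) / (638 × 822) = 4123944 / 524436 = 7.86358

7.86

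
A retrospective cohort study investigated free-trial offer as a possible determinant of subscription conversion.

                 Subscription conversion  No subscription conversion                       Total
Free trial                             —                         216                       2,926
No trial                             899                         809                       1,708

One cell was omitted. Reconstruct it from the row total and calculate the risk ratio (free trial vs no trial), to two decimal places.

The missing cell is in the exposed row: 2926 − 216 = 2710.
So a = 2710, b = 216, c = 899, d = 809.
RR = [a/(a+b)] / [c/(c+d)] = (2710/2926) / (899/1708) = 0.92618/0.52635 = 1.75964

1.76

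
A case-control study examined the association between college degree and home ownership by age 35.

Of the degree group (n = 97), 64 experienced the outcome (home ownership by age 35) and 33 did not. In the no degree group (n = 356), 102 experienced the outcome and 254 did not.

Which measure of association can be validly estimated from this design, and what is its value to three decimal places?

From the description: a = 64, b = 33, c = 102, d = 254.
This is a case-control study: participants were sampled on outcome status, so risks in the source population cannot be estimated directly — relative risk is not valid here. The odds ratio is the appropriate measure.
OR = (a·d)/(b·c) = (64 × 254) / (33 × 102) = 16256 / 3366 = 4.82947

4.829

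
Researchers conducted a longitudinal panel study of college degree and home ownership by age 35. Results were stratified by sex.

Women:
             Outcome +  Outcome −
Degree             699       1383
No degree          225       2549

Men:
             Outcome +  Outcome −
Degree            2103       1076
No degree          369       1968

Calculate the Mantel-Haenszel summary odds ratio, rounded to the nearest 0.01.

8.21

OR_MH = Σ(aᵢdᵢ/nᵢ) / Σ(bᵢcᵢ/nᵢ), where nᵢ is the stratum total.
Stratum 1 (Women): n = 4856; a·d/n = 699·2549/4856 = 366.9174; b·c/n = 1383·225/4856 = 64.0805
Stratum 2 (Men): n = 5516; a·d/n = 2103·1968/5516 = 750.3089; b·c/n = 1076·369/5516 = 71.9804
OR_MH = (366.9174 + 750.3089) / (64.0805 + 71.9804) = 1117.2263 / 136.0609 = 8.21122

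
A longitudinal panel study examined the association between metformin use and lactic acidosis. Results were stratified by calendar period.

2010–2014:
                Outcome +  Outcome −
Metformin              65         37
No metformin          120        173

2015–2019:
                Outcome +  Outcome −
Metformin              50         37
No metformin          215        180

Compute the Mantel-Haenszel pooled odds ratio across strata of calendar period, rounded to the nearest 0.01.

1.70

OR_MH = Σ(aᵢdᵢ/nᵢ) / Σ(bᵢcᵢ/nᵢ), where nᵢ is the stratum total.
Stratum 1 (2010–2014): n = 395; a·d/n = 65·173/395 = 28.4684; b·c/n = 37·120/395 = 11.2405
Stratum 2 (2015–2019): n = 482; a·d/n = 50·180/482 = 18.6722; b·c/n = 37·215/482 = 16.5041
OR_MH = (28.4684 + 18.6722) / (11.2405 + 16.5041) = 47.1406 / 27.7447 = 1.69909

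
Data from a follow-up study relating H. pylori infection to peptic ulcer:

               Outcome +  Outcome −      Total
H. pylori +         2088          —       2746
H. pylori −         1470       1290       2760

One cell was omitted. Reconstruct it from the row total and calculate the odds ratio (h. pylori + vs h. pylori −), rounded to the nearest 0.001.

The missing cell is in the exposed row: 2746 − 2088 = 658.
So a = 2088, b = 658, c = 1470, d = 1290.
OR = (a·d)/(b·c) = (2088 × 1290) / (658 × 1470) = 2693520 / 967260 = 2.78469

2.785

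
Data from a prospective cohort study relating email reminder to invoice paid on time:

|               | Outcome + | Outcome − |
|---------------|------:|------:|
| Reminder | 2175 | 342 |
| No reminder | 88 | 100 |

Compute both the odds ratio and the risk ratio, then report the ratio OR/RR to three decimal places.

3.915

Cells: a = 2175, b = 342, c = 88, d = 100.
OR = (2175·100)/(342·88) = 217500/30096 = 7.22687
Risk in exposed = 2175/2517 = 0.86412; risk in unexposed = 88/188 = 0.46809; RR = 1.84608
OR/RR = 7.22687 / 1.84608 = 3.91471
The outcome is not rare, so the OR lies further from 1 than the RR.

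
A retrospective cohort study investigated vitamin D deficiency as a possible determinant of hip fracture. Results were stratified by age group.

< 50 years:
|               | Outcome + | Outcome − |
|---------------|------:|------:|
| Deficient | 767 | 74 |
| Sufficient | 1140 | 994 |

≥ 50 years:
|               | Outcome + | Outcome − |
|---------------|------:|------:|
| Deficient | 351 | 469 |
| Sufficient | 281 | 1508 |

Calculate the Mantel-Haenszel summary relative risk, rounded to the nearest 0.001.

1.926

RR_MH = Σ(aᵢ·n₀ᵢ/nᵢ) / Σ(cᵢ·n₁ᵢ/nᵢ), with n₁ᵢ = aᵢ+bᵢ (exposed), n₀ᵢ = cᵢ+dᵢ (unexposed), nᵢ = n₁ᵢ+n₀ᵢ.
Stratum 1 (< 50 years): n₁ = 841, n₀ = 2134, n = 2975; a·n₀/n = 767·2134/2975 = 550.1775; c·n₁/n = 1140·841/2975 = 322.2655
Stratum 2 (≥ 50 years): n₁ = 820, n₀ = 1789, n = 2609; a·n₀/n = 351·1789/2609 = 240.6819; c·n₁/n = 281·820/2609 = 88.3174
RR_MH = (550.1775 + 240.6819) / (322.2655 + 88.3174) = 790.8593 / 410.5829 = 1.92619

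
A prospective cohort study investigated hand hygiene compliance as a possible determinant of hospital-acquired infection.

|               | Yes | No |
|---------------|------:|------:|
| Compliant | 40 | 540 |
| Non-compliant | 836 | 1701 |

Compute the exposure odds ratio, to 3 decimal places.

0.151

Cells: a = 40, b = 540, c = 836, d = 1701.
OR = (a·d)/(b·c) = (40 × 1701) / (540 × 836) = 68040 / 451440 = 0.15072
Exposure is associated with lower odds of hospital-acquired infection (OR = 0.15 < 1).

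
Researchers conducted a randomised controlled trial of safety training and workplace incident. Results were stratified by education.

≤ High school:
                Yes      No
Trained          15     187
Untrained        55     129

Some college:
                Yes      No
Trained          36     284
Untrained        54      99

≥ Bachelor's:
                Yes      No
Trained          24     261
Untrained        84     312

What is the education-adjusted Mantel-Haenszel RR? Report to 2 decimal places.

0.33

RR_MH = Σ(aᵢ·n₀ᵢ/nᵢ) / Σ(cᵢ·n₁ᵢ/nᵢ), with n₁ᵢ = aᵢ+bᵢ (exposed), n₀ᵢ = cᵢ+dᵢ (unexposed), nᵢ = n₁ᵢ+n₀ᵢ.
Stratum 1 (≤ High school): n₁ = 202, n₀ = 184, n = 386; a·n₀/n = 15·184/386 = 7.1503; c·n₁/n = 55·202/386 = 28.7824
Stratum 2 (Some college): n₁ = 320, n₀ = 153, n = 473; a·n₀/n = 36·153/473 = 11.6448; c·n₁/n = 54·320/473 = 36.5328
Stratum 3 (≥ Bachelor's): n₁ = 285, n₀ = 396, n = 681; a·n₀/n = 24·396/681 = 13.9559; c·n₁/n = 84·285/681 = 35.1542
RR_MH = (7.1503 + 11.6448 + 13.9559) / (28.7824 + 36.5328 + 35.1542) = 32.7510 / 100.4693 = 0.32598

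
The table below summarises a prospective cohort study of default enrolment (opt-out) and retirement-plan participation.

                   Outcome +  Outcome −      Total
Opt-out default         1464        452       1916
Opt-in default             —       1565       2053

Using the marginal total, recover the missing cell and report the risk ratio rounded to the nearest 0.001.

The missing cell is in the unexposed row: 2053 − 1565 = 488.
So a = 1464, b = 452, c = 488, d = 1565.
RR = [a/(a+b)] / [c/(c+d)] = (1464/1916) / (488/2053) = 0.76409/0.23770 = 3.21451

3.215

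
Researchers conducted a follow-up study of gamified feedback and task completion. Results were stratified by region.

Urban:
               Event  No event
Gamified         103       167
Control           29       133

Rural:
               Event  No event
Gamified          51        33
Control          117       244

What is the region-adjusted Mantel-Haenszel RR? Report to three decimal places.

RR_MH = Σ(aᵢ·n₀ᵢ/nᵢ) / Σ(cᵢ·n₁ᵢ/nᵢ), with n₁ᵢ = aᵢ+bᵢ (exposed), n₀ᵢ = cᵢ+dᵢ (unexposed), nᵢ = n₁ᵢ+n₀ᵢ.
Stratum 1 (Urban): n₁ = 270, n₀ = 162, n = 432; a·n₀/n = 103·162/432 = 38.6250; c·n₁/n = 29·270/432 = 18.1250
Stratum 2 (Rural): n₁ = 84, n₀ = 361, n = 445; a·n₀/n = 51·361/445 = 41.3730; c·n₁/n = 117·84/445 = 22.0854
RR_MH = (38.6250 + 41.3730) / (18.1250 + 22.0854) = 79.9980 / 40.2104 = 1.98949

1.989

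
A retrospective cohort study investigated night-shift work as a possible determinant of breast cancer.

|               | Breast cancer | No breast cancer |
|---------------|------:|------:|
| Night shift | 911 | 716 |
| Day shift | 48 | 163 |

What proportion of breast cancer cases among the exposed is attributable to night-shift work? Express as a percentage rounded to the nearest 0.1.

Cells: a = 911, b = 716, c = 48, d = 163.
Risk in exposed = 911/1627 = 0.55993; risk in unexposed = 48/211 = 0.22749.
RR = 0.55993/0.22749 = 2.46134
AR% = (RR − 1)/RR × 100 = (2.46134 − 1)/2.46134 × 100 = 59.3718%

59.4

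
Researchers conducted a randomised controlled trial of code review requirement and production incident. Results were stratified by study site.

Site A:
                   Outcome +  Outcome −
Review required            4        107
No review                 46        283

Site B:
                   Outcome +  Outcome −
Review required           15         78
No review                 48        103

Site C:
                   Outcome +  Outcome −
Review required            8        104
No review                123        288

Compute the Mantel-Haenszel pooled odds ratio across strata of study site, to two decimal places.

0.26

OR_MH = Σ(aᵢdᵢ/nᵢ) / Σ(bᵢcᵢ/nᵢ), where nᵢ is the stratum total.
Stratum 1 (Site A): n = 440; a·d/n = 4·283/440 = 2.5727; b·c/n = 107·46/440 = 11.1864
Stratum 2 (Site B): n = 244; a·d/n = 15·103/244 = 6.3320; b·c/n = 78·48/244 = 15.3443
Stratum 3 (Site C): n = 523; a·d/n = 8·288/523 = 4.4054; b·c/n = 104·123/523 = 24.4589
OR_MH = (2.5727 + 6.3320 + 4.4054) / (11.1864 + 15.3443 + 24.4589) = 13.3100 / 50.9895 = 0.26103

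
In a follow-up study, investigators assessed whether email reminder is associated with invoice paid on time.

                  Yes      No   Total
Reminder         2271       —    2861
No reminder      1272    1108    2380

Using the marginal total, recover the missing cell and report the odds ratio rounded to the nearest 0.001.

The missing cell is in the exposed row: 2861 − 2271 = 590.
So a = 2271, b = 590, c = 1272, d = 1108.
OR = (a·d)/(b·c) = (2271 × 1108) / (590 × 1272) = 2516268 / 750480 = 3.35288

3.353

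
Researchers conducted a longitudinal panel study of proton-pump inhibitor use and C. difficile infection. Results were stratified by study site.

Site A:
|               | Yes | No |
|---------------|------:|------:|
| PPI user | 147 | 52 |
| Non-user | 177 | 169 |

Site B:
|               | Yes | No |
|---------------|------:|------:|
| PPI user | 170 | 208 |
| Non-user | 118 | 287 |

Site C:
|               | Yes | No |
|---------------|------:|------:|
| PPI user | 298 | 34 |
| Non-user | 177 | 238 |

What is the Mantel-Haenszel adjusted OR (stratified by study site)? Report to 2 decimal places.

3.60

OR_MH = Σ(aᵢdᵢ/nᵢ) / Σ(bᵢcᵢ/nᵢ), where nᵢ is the stratum total.
Stratum 1 (Site A): n = 545; a·d/n = 147·169/545 = 45.5835; b·c/n = 52·177/545 = 16.8881
Stratum 2 (Site B): n = 783; a·d/n = 170·287/783 = 62.3116; b·c/n = 208·118/783 = 31.3461
Stratum 3 (Site C): n = 747; a·d/n = 298·238/747 = 94.9451; b·c/n = 34·177/747 = 8.0562
OR_MH = (45.5835 + 62.3116 + 94.9451) / (16.8881 + 31.3461 + 8.0562) = 202.8402 / 56.2904 = 3.60346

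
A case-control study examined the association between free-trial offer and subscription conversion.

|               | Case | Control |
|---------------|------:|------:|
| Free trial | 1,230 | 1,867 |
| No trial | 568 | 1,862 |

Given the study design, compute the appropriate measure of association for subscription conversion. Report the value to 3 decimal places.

2.160

Cells: a = 1230, b = 1867, c = 568, d = 1862.
This is a case-control study: participants were sampled on outcome status, so risks in the source population cannot be estimated directly — relative risk is not valid here. The odds ratio is the appropriate measure.
OR = (a·d)/(b·c) = (1230 × 1862) / (1867 × 568) = 2290260 / 1060456 = 2.15969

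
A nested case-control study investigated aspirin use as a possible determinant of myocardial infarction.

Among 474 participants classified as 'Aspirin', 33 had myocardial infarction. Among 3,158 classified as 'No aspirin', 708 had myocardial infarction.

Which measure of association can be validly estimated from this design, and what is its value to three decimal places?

0.259

From the description: a = 33, b = 441, c = 708, d = 2450.
This is a nested case-control study: participants were sampled on outcome status, so risks in the source population cannot be estimated directly — relative risk is not valid here. The odds ratio is the appropriate measure.
OR = (a·d)/(b·c) = (33 × 2450) / (441 × 708) = 80850 / 312228 = 0.25895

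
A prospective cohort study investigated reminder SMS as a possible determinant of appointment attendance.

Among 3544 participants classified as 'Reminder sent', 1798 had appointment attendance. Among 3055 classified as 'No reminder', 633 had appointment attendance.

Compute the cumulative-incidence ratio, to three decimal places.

2.449

From the description: a = 1798, b = 1746, c = 633, d = 2422.
Risk in exposed = 1798/3544 = 0.50734; risk in unexposed = 633/3055 = 0.20720.
RR = 0.50734 / 0.20720 = 2.44852
The risk among the exposed is 2.45 times that among the unexposed.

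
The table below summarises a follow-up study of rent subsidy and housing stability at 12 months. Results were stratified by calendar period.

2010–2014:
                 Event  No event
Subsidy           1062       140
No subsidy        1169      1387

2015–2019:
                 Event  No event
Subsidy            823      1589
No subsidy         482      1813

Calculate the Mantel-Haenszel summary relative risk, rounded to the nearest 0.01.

1.81

RR_MH = Σ(aᵢ·n₀ᵢ/nᵢ) / Σ(cᵢ·n₁ᵢ/nᵢ), with n₁ᵢ = aᵢ+bᵢ (exposed), n₀ᵢ = cᵢ+dᵢ (unexposed), nᵢ = n₁ᵢ+n₀ᵢ.
Stratum 1 (2010–2014): n₁ = 1202, n₀ = 2556, n = 3758; a·n₀/n = 1062·2556/3758 = 722.3183; c·n₁/n = 1169·1202/3758 = 373.9058
Stratum 2 (2015–2019): n₁ = 2412, n₀ = 2295, n = 4707; a·n₀/n = 823·2295/4707 = 401.2715; c·n₁/n = 482·2412/4707 = 246.9904
RR_MH = (722.3183 + 401.2715) / (373.9058 + 246.9904) = 1123.5898 / 620.8962 = 1.80963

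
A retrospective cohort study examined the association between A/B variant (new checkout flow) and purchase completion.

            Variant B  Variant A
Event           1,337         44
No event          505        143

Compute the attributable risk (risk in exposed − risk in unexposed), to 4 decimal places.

Reading the table with exposure as columns: a = 1337 (Variant B, case), b = 505 (Variant B, non-case), c = 44 (Variant A, case), d = 143.
Risk in exposed = 1337/1842 = 0.725841; risk in unexposed = 44/187 = 0.235294.
Risk difference = 0.725841 − 0.235294 = 0.490547

0.4905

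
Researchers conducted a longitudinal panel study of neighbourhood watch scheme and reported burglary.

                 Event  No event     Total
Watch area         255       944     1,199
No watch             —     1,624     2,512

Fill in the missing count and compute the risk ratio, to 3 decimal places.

The missing cell is in the unexposed row: 2512 − 1624 = 888.
So a = 255, b = 944, c = 888, d = 1624.
RR = [a/(a+b)] / [c/(c+d)] = (255/1199) / (888/2512) = 0.21268/0.35350 = 0.60163

0.602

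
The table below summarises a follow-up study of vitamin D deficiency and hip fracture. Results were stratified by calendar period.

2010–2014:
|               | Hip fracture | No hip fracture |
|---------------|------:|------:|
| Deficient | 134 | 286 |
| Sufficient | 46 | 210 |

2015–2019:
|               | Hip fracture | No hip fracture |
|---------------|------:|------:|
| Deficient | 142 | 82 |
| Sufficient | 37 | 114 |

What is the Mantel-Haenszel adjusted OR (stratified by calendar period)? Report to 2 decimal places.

3.08

OR_MH = Σ(aᵢdᵢ/nᵢ) / Σ(bᵢcᵢ/nᵢ), where nᵢ is the stratum total.
Stratum 1 (2010–2014): n = 676; a·d/n = 134·210/676 = 41.6272; b·c/n = 286·46/676 = 19.4615
Stratum 2 (2015–2019): n = 375; a·d/n = 142·114/375 = 43.1680; b·c/n = 82·37/375 = 8.0907
OR_MH = (41.6272 + 43.1680) / (19.4615 + 8.0907) = 84.7952 / 27.5522 = 3.07762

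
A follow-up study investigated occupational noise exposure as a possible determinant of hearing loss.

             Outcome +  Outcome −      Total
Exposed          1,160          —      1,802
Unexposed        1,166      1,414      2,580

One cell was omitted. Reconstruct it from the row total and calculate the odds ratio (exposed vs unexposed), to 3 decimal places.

2.191

The missing cell is in the exposed row: 1802 − 1160 = 642.
So a = 1160, b = 642, c = 1166, d = 1414.
OR = (a·d)/(b·c) = (1160 × 1414) / (642 × 1166) = 1640240 / 748572 = 2.19116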